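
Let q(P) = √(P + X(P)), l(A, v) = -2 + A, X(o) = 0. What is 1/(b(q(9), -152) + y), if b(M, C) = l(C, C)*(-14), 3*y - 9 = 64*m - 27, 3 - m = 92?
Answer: 3/754 ≈ 0.0039788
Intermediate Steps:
m = -89 (m = 3 - 1*92 = 3 - 92 = -89)
q(P) = √P (q(P) = √(P + 0) = √P)
y = -5714/3 (y = 3 + (64*(-89) - 27)/3 = 3 + (-5696 - 27)/3 = 3 + (⅓)*(-5723) = 3 - 5723/3 = -5714/3 ≈ -1904.7)
b(M, C) = 28 - 14*C (b(M, C) = (-2 + C)*(-14) = 28 - 14*C)
1/(b(q(9), -152) + y) = 1/((28 - 14*(-152)) - 5714/3) = 1/((28 + 2128) - 5714/3) = 1/(2156 - 5714/3) = 1/(754/3) = 3/754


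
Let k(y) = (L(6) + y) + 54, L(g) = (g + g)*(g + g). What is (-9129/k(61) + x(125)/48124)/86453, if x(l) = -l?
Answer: -439356371/1077560220548 ≈ -0.00040773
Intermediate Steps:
L(g) = 4*g² (L(g) = (2*g)*(2*g) = 4*g²)
k(y) = 198 + y (k(y) = (4*6² + y) + 54 = (4*36 + y) + 54 = (144 + y) + 54 = 198 + y)
(-9129/k(61) + x(125)/48124)/86453 = (-9129/(198 + 61) - 1*125/48124)/86453 = (-9129/259 - 125*1/48124)*(1/86453) = (-9129*1/259 - 125/48124)*(1/86453) = (-9129/259 - 125/48124)*(1/86453) = -439356371/12464116*1/86453 = -439356371/1077560220548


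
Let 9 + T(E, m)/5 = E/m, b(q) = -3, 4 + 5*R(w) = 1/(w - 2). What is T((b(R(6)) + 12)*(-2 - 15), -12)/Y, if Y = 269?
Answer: 75/1076 ≈ 0.069703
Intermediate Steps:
R(w) = -⅘ + 1/(5*(-2 + w)) (R(w) = -⅘ + 1/(5*(w - 2)) = -⅘ + 1/(5*(-2 + w)))
T(E, m) = -45 + 5*E/m (T(E, m) = -45 + 5*(E/m) = -45 + 5*E/m)
T((b(R(6)) + 12)*(-2 - 15), -12)/Y = (-45 + 5*((-3 + 12)*(-2 - 15))/(-12))/269 = (-45 + 5*(9*(-17))*(-1/12))/269 = (-45 + 5*(-153)*(-1/12))/269 = (-45 + 255/4)/269 = (1/269)*(75/4) = 75/1076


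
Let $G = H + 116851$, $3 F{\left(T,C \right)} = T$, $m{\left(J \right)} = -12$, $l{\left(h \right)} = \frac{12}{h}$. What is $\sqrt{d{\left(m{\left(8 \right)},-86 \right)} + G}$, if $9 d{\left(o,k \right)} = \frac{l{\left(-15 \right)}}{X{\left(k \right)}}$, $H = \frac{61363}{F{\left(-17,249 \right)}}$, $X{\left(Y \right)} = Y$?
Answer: $\frac{2 \sqrt{3186795837730}}{10965} \approx 325.61$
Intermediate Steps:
$F{\left(T,C \right)} = \frac{T}{3}$
$H = - \frac{184089}{17}$ ($H = \frac{61363}{\frac{1}{3} \left(-17\right)} = \frac{61363}{- \frac{17}{3}} = 61363 \left(- \frac{3}{17}\right) = - \frac{184089}{17} \approx -10829.0$)
$d{\left(o,k \right)} = - \frac{4}{45 k}$ ($d{\left(o,k \right)} = \frac{\frac{12}{-15} \frac{1}{k}}{9} = \frac{12 \left(- \frac{1}{15}\right) \frac{1}{k}}{9} = \frac{\left(- \frac{4}{5}\right) \frac{1}{k}}{9} = - \frac{4}{45 k}$)
$G = \frac{1802378}{17}$ ($G = - \frac{184089}{17} + 116851 = \frac{1802378}{17} \approx 1.0602 \cdot 10^{5}$)
$\sqrt{d{\left(m{\left(8 \right)},-86 \right)} + G} = \sqrt{- \frac{4}{45 \left(-86\right)} + \frac{1802378}{17}} = \sqrt{\left(- \frac{4}{45}\right) \left(- \frac{1}{86}\right) + \frac{1802378}{17}} = \sqrt{\frac{2}{1935} + \frac{1802378}{17}} = \sqrt{\frac{3487601464}{32895}} = \frac{2 \sqrt{3186795837730}}{10965}$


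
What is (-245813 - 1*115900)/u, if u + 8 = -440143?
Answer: 120571/146717 ≈ 0.82179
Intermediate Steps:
u = -440151 (u = -8 - 440143 = -440151)
(-245813 - 1*115900)/u = (-245813 - 1*115900)/(-440151) = (-245813 - 115900)*(-1/440151) = -361713*(-1/440151) = 120571/146717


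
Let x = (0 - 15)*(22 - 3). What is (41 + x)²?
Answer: 59536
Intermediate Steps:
x = -285 (x = -15*19 = -285)
(41 + x)² = (41 - 285)² = (-244)² = 59536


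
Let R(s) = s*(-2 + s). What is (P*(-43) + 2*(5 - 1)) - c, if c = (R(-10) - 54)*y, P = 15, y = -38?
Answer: 1871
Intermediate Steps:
c = -2508 (c = (-10*(-2 - 10) - 54)*(-38) = (-10*(-12) - 54)*(-38) = (120 - 54)*(-38) = 66*(-38) = -2508)
(P*(-43) + 2*(5 - 1)) - c = (15*(-43) + 2*(5 - 1)) - 1*(-2508) = (-645 + 2*4) + 2508 = (-645 + 8) + 2508 = -637 + 2508 = 1871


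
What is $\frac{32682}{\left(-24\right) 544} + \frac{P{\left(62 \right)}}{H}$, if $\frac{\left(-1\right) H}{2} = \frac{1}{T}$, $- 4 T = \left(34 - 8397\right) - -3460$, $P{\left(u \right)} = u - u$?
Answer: $- \frac{5447}{2176} \approx -2.5032$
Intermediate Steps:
$P{\left(u \right)} = 0$
$T = \frac{4903}{4}$ ($T = - \frac{\left(34 - 8397\right) - -3460}{4} = - \frac{\left(34 - 8397\right) + 3460}{4} = - \frac{-8363 + 3460}{4} = \left(- \frac{1}{4}\right) \left(-4903\right) = \frac{4903}{4} \approx 1225.8$)
$H = - \frac{8}{4903}$ ($H = - \frac{2}{\frac{4903}{4}} = \left(-2\right) \frac{4}{4903} = - \frac{8}{4903} \approx -0.0016317$)
$\frac{32682}{\left(-24\right) 544} + \frac{P{\left(62 \right)}}{H} = \frac{32682}{\left(-24\right) 544} + \frac{0}{- \frac{8}{4903}} = \frac{32682}{-13056} + 0 \left(- \frac{4903}{8}\right) = 32682 \left(- \frac{1}{13056}\right) + 0 = - \frac{5447}{2176} + 0 = - \frac{5447}{2176}$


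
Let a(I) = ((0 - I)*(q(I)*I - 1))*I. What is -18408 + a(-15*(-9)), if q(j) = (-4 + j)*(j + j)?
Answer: -87023463933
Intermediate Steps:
q(j) = 2*j*(-4 + j) (q(j) = (-4 + j)*(2*j) = 2*j*(-4 + j))
a(I) = -I**2*(-1 + 2*I**2*(-4 + I)) (a(I) = ((0 - I)*((2*I*(-4 + I))*I - 1))*I = ((-I)*(2*I**2*(-4 + I) - 1))*I = ((-I)*(-1 + 2*I**2*(-4 + I)))*I = (-I*(-1 + 2*I**2*(-4 + I)))*I = -I**2*(-1 + 2*I**2*(-4 + I)))
-18408 + a(-15*(-9)) = -18408 + (-15*(-9))**2*(1 - 2*(-15*(-9))**2*(-4 - 15*(-9))) = -18408 + 135**2*(1 - 2*135**2*(-4 + 135)) = -18408 + 18225*(1 - 2*18225*131) = -18408 + 18225*(1 - 4774950) = -18408 + 18225*(-4774949) = -18408 - 87023445525 = -87023463933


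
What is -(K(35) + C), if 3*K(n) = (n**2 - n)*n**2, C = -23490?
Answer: -1387280/3 ≈ -4.6243e+5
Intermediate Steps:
K(n) = n**2*(n**2 - n)/3 (K(n) = ((n**2 - n)*n**2)/3 = (n**2*(n**2 - n))/3 = n**2*(n**2 - n)/3)
-(K(35) + C) = -((1/3)*35**3*(-1 + 35) - 23490) = -((1/3)*42875*34 - 23490) = -(1457750/3 - 23490) = -1*1387280/3 = -1387280/3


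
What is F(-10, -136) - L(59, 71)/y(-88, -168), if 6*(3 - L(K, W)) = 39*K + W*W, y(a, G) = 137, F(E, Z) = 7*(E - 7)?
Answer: -45247/411 ≈ -110.09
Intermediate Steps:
F(E, Z) = -49 + 7*E (F(E, Z) = 7*(-7 + E) = -49 + 7*E)
L(K, W) = 3 - 13*K/2 - W**2/6 (L(K, W) = 3 - (39*K + W*W)/6 = 3 - (39*K + W**2)/6 = 3 - (W**2 + 39*K)/6 = 3 + (-13*K/2 - W**2/6) = 3 - 13*K/2 - W**2/6)
F(-10, -136) - L(59, 71)/y(-88, -168) = (-49 + 7*(-10)) - (3 - 13/2*59 - 1/6*71**2)/137 = (-49 - 70) - (3 - 767/2 - 1/6*5041)/137 = -119 - (3 - 767/2 - 5041/6)/137 = -119 - (-3662)/(3*137) = -119 - 1*(-3662/411) = -119 + 3662/411 = -45247/411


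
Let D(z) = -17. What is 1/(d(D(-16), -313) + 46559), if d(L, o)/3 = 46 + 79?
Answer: 1/46934 ≈ 2.1307e-5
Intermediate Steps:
d(L, o) = 375 (d(L, o) = 3*(46 + 79) = 3*125 = 375)
1/(d(D(-16), -313) + 46559) = 1/(375 + 46559) = 1/46934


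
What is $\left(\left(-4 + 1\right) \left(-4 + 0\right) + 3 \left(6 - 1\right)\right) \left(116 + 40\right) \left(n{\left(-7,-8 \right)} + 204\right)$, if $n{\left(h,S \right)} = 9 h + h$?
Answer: $564408$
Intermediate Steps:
$n{\left(h,S \right)} = 10 h$
$\left(\left(-4 + 1\right) \left(-4 + 0\right) + 3 \left(6 - 1\right)\right) \left(116 + 40\right) \left(n{\left(-7,-8 \right)} + 204\right) = \left(\left(-4 + 1\right) \left(-4 + 0\right) + 3 \left(6 - 1\right)\right) \left(116 + 40\right) \left(10 \left(-7\right) + 204\right) = \left(\left(-3\right) \left(-4\right) + 3 \cdot 5\right) 156 \left(-70 + 204\right) = \left(12 + 15\right) 156 \cdot 134 = 27 \cdot 20904 = 564408$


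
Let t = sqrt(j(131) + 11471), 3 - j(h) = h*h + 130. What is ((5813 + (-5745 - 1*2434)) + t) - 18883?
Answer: -21249 + I*sqrt(5817) ≈ -21249.0 + 76.269*I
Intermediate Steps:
j(h) = -127 - h**2 (j(h) = 3 - (h*h + 130) = 3 - (h**2 + 130) = 3 - (130 + h**2) = 3 + (-130 - h**2) = -127 - h**2)
t = I*sqrt(5817) (t = sqrt((-127 - 1*131**2) + 11471) = sqrt((-127 - 1*17161) + 11471) = sqrt((-127 - 17161) + 11471) = sqrt(-17288 + 11471) = sqrt(-5817) = I*sqrt(5817) ≈ 76.269*I)
((5813 + (-5745 - 1*2434)) + t) - 18883 = ((5813 + (-5745 - 1*2434)) + I*sqrt(5817)) - 18883 = ((5813 + (-5745 - 2434)) + I*sqrt(5817)) - 18883 = ((5813 - 8179) + I*sqrt(5817)) - 18883 = (-2366 + I*sqrt(5817)) - 18883 = -21249 + I*sqrt(5817)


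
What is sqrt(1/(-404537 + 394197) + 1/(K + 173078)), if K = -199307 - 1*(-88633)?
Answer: I*sqrt(131229215590)/40328585 ≈ 0.0089826*I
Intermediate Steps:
K = -110674 (K = -199307 + 88633 = -110674)
sqrt(1/(-404537 + 394197) + 1/(K + 173078)) = sqrt(1/(-404537 + 394197) + 1/(-110674 + 173078)) = sqrt(1/(-10340) + 1/62404) = sqrt(-1/10340 + 1/62404) = sqrt(-3254/40328585) = I*sqrt(131229215590)/40328585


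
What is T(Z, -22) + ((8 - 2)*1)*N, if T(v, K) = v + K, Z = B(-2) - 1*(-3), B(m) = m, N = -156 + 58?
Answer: -609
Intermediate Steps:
N = -98
Z = 1 (Z = -2 - 1*(-3) = -2 + 3 = 1)
T(v, K) = K + v
T(Z, -22) + ((8 - 2)*1)*N = (-22 + 1) + ((8 - 2)*1)*(-98) = -21 + (6*1)*(-98) = -21 + 6*(-98) = -21 - 588 = -609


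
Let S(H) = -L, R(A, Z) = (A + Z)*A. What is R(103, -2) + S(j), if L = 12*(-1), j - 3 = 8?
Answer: 10415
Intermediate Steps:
R(A, Z) = A*(A + Z)
j = 11 (j = 3 + 8 = 11)
L = -12
S(H) = 12 (S(H) = -1*(-12) = 12)
R(103, -2) + S(j) = 103*(103 - 2) + 12 = 103*101 + 12 = 10403 + 12 = 10415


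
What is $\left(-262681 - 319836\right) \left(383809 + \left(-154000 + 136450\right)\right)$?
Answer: $-213352093903$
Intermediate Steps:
$\left(-262681 - 319836\right) \left(383809 + \left(-154000 + 136450\right)\right) = - 582517 \left(383809 - 17550\right) = \left(-582517\right) 366259 = -213352093903$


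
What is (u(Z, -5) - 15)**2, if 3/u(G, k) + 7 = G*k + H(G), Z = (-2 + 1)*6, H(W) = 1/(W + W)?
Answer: 16719921/75625 ≈ 221.09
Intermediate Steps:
H(W) = 1/(2*W)
Z = -6 (Z = -1*6 = -6)
u(G, k) = 3/(-7 + 1/(2*G) + G*k) (u(G, k) = 3/(-7 + (G*k + 1/(2*G))) = 3/(-7 + (1/(2*G) + G*k)) = 3/(-7 + 1/(2*G) + G*k))
(u(Z, -5) - 15)**2 = (6*(-6)/(1 + 2*(-6)*(-7 - 6*(-5))) - 15)**2 = (6*(-6)/(1 + 2*(-6)*(-7 + 30)) - 15)**2 = (6*(-6)/(1 + 2*(-6)*23) - 15)**2 = (6*(-6)/(1 - 276) - 15)**2 = (6*(-6)/(-275) - 15)**2 = (6*(-6)*(-1/275) - 15)**2 = (36/275 - 15)**2 = (-4089/275)**2 = 16719921/75625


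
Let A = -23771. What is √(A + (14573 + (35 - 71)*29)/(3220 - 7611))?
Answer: 9*I*√5659076890/4391 ≈ 154.19*I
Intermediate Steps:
√(A + (14573 + (35 - 71)*29)/(3220 - 7611)) = √(-23771 + (14573 + (35 - 71)*29)/(3220 - 7611)) = √(-23771 + (14573 - 36*29)/(-4391)) = √(-23771 + (14573 - 1044)*(-1/4391)) = √(-23771 + 13529*(-1/4391)) = √(-23771 - 13529/4391) = √(-104391990/4391) = 9*I*√5659076890/4391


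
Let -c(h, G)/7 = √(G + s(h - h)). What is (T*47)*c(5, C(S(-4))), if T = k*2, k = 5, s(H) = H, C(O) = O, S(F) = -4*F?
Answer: -13160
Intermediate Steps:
T = 10 (T = 5*2 = 10)
c(h, G) = -7*√G (c(h, G) = -7*√(G + (h - h)) = -7*√(G + 0) = -7*√G)
(T*47)*c(5, C(S(-4))) = (10*47)*(-7*√(-4*(-4))) = 470*(-7*√16) = 470*(-7*4) = 470*(-28) = -13160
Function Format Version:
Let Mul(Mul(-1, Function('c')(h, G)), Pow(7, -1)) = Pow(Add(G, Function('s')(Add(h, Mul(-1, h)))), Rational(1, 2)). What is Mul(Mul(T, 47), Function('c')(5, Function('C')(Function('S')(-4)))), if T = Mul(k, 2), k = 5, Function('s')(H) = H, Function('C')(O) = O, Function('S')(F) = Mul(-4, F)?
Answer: -13160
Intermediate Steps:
T = 10 (T = Mul(5, 2) = 10)
Function('c')(h, G) = Mul(-7, Pow(G, Rational(1, 2))) (Function('c')(h, G) = Mul(-7, Pow(Add(G, Add(h, Mul(-1, h))), Rational(1, 2))) = Mul(-7, Pow(Add(G, 0), Rational(1, 2))) = Mul(-7, Pow(G, Rational(1, 2))))
Mul(Mul(T, 47), Function('c')(5, Function('C')(Function('S')(-4)))) = Mul(Mul(10, 47), Mul(-7, Pow(Mul(-4, -4), Rational(1, 2)))) = Mul(470, Mul(-7, Pow(16, Rational(1, 2)))) = Mul(470, Mul(-7, 4)) = Mul(470, -28) = -13160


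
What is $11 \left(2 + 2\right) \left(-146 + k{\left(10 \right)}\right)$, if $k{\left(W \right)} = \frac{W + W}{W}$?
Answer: $-6336$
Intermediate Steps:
$k{\left(W \right)} = 2$ ($k{\left(W \right)} = \frac{2 W}{W} = 2$)
$11 \left(2 + 2\right) \left(-146 + k{\left(10 \right)}\right) = 11 \left(2 + 2\right) \left(-146 + 2\right) = 11 \cdot 4 \left(-144\right) = 44 \left(-144\right) = -6336$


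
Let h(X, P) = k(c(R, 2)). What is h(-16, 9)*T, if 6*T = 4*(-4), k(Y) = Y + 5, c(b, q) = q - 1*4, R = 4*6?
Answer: -8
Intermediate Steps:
R = 24
c(b, q) = -4 + q (c(b, q) = q - 4 = -4 + q)
k(Y) = 5 + Y
h(X, P) = 3 (h(X, P) = 5 + (-4 + 2) = 5 - 2 = 3)
T = -8/3 (T = (4*(-4))/6 = (⅙)*(-16) = -8/3 ≈ -2.6667)
h(-16, 9)*T = 3*(-8/3) = -8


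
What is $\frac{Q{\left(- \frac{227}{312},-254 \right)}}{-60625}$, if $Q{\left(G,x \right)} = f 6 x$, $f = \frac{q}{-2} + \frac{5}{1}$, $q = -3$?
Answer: $\frac{9906}{60625} \approx 0.1634$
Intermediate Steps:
$f = \frac{13}{2}$ ($f = - \frac{3}{-2} + \frac{5}{1} = \left(-3\right) \left(- \frac{1}{2}\right) + 5 \cdot 1 = \frac{3}{2} + 5 = \frac{13}{2} \approx 6.5$)
$Q{\left(G,x \right)} = 39 x$ ($Q{\left(G,x \right)} = \frac{13}{2} \cdot 6 x = 39 x$)
$\frac{Q{\left(- \frac{227}{312},-254 \right)}}{-60625} = \frac{39 \left(-254\right)}{-60625} = \left(-9906\right) \left(- \frac{1}{60625}\right) = \frac{9906}{60625}$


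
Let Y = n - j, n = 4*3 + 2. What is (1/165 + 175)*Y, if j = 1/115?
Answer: 46461484/18975 ≈ 2448.6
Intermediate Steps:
j = 1/115 ≈ 0.0086956
n = 14 (n = 12 + 2 = 14)
Y = 1609/115 (Y = 14 - 1*1/115 = 14 - 1/115 = 1609/115 ≈ 13.991)
(1/165 + 175)*Y = (1/165 + 175)*(1609/115) = (28876/165)*(1609/115) = 46461484/18975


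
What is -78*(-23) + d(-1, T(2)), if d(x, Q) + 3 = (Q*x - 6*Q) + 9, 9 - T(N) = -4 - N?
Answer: 1695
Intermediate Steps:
T(N) = 13 + N (T(N) = 9 - (-4 - N) = 9 + (4 + N) = 13 + N)
d(x, Q) = 6 - 6*Q + Q*x (d(x, Q) = -3 + ((Q*x - 6*Q) + 9) = -3 + ((-6*Q + Q*x) + 9) = -3 + (9 - 6*Q + Q*x) = 6 - 6*Q + Q*x)
-78*(-23) + d(-1, T(2)) = -78*(-23) + (6 - 6*(13 + 2) + (13 + 2)*(-1)) = 1794 + (6 - 6*15 + 15*(-1)) = 1794 + (6 - 90 - 15) = 1794 - 99 = 1695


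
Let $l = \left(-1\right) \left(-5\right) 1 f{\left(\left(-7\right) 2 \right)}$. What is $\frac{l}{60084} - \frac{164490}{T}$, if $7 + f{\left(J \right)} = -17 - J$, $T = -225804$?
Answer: $\frac{205665145}{282650157} \approx 0.72763$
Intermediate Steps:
$f{\left(J \right)} = -24 - J$ ($f{\left(J \right)} = -7 - \left(17 + J\right) = -24 - J$)
$l = -50$ ($l = \left(-1\right) \left(-5\right) 1 \left(-24 - \left(-7\right) 2\right) = 5 \cdot 1 \left(-24 - -14\right) = 5 \left(-24 + 14\right) = 5 \left(-10\right) = -50$)
$\frac{l}{60084} - \frac{164490}{T} = - \frac{50}{60084} - \frac{164490}{-225804} = \left(-50\right) \frac{1}{60084} - - \frac{27415}{37634} = - \frac{25}{30042} + \frac{27415}{37634} = \frac{205665145}{282650157}$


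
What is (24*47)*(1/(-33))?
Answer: -376/11 ≈ -34.182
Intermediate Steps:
(24*47)*(1/(-33)) = 1128*(1*(-1/33)) = 1128*(-1/33) = -376/11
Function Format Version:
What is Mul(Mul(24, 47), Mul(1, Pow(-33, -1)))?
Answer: Rational(-376, 11) ≈ -34.182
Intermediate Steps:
Mul(Mul(24, 47), Mul(1, Pow(-33, -1))) = Mul(1128, Mul(1, Rational(-1, 33))) = Mul(1128, Rational(-1, 33)) = Rational(-376, 11)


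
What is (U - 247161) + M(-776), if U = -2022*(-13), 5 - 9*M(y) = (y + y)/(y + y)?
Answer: -1987871/9 ≈ -2.2087e+5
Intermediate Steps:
M(y) = 4/9 (M(y) = 5/9 - (y + y)/(9*(y + y)) = 5/9 - 2*y/(9*(2*y)) = 5/9 - 2*y*1/(2*y)/9 = 5/9 - ⅑*1 = 5/9 - ⅑ = 4/9)
U = 26286
(U - 247161) + M(-776) = (26286 - 247161) + 4/9 = -220875 + 4/9 = -1987871/9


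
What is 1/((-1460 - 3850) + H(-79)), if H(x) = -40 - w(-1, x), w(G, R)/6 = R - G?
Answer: -1/4882 ≈ -0.00020483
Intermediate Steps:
w(G, R) = -6*G + 6*R (w(G, R) = 6*(R - G) = -6*G + 6*R)
H(x) = -46 - 6*x (H(x) = -40 - (-6*(-1) + 6*x) = -40 - (6 + 6*x) = -40 + (-6 - 6*x) = -46 - 6*x)
1/((-1460 - 3850) + H(-79)) = 1/((-1460 - 3850) + (-46 - 6*(-79))) = 1/(-5310 + (-46 + 474)) = 1/(-5310 + 428) = 1/(-4882) = -1/4882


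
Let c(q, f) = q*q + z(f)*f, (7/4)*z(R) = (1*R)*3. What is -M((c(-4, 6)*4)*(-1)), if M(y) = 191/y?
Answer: 1337/2176 ≈ 0.61443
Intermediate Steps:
z(R) = 12*R/7 (z(R) = 4*((1*R)*3)/7 = 4*(R*3)/7 = 4*(3*R)/7 = 12*R/7)
c(q, f) = q² + 12*f²/7 (c(q, f) = q*q + (12*f/7)*f = q² + 12*f²/7)
-M((c(-4, 6)*4)*(-1)) = -191/((((-4)² + (12/7)*6²)*4)*(-1)) = -191/(((16 + (12/7)*36)*4)*(-1)) = -191/(((16 + 432/7)*4)*(-1)) = -191/(((544/7)*4)*(-1)) = -191/((2176/7)*(-1)) = -191/(-2176/7) = -191*(-7)/2176 = -1*(-1337/2176) = 1337/2176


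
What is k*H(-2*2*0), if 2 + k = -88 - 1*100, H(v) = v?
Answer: 0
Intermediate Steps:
k = -190 (k = -2 + (-88 - 1*100) = -2 + (-88 - 100) = -2 - 188 = -190)
k*H(-2*2*0) = -190*(-2*2)*0 = -(-760)*0 = -190*0 = 0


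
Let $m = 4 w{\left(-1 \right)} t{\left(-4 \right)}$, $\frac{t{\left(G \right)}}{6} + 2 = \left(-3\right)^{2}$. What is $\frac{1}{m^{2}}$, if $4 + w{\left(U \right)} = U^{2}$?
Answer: $\frac{1}{254016} \approx 3.9368 \cdot 10^{-6}$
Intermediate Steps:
$w{\left(U \right)} = -4 + U^{2}$
$t{\left(G \right)} = 42$ ($t{\left(G \right)} = -12 + 6 \left(-3\right)^{2} = -12 + 6 \cdot 9 = -12 + 54 = 42$)
$m = -504$ ($m = 4 \left(-4 + \left(-1\right)^{2}\right) 42 = 4 \left(-4 + 1\right) 42 = 4 \left(-3\right) 42 = \left(-12\right) 42 = -504$)
$\frac{1}{m^{2}} = \frac{1}{\left(-504\right)^{2}} = \frac{1}{254016}$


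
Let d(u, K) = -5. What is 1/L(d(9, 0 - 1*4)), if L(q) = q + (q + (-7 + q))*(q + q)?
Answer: 1/165 ≈ 0.0060606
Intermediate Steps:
L(q) = q + 2*q*(-7 + 2*q) (L(q) = q + (-7 + 2*q)*(2*q) = q + 2*q*(-7 + 2*q))
1/L(d(9, 0 - 1*4)) = 1/(-5*(-13 + 4*(-5))) = 1/(-5*(-13 - 20)) = 1/(-5*(-33)) = 1/165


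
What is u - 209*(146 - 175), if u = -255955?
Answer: -249894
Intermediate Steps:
u - 209*(146 - 175) = -255955 - 209*(146 - 175) = -255955 - 209*(-29) = -255955 + 6061 = -249894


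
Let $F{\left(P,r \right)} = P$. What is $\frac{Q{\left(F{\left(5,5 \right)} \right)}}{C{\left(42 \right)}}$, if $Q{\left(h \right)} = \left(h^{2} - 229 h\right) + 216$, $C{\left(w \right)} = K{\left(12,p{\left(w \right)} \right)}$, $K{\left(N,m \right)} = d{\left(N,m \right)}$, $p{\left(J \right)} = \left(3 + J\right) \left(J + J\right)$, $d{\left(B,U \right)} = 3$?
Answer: $- \frac{904}{3} \approx -301.33$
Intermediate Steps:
$p{\left(J \right)} = 2 J \left(3 + J\right)$ ($p{\left(J \right)} = \left(3 + J\right) 2 J = 2 J \left(3 + J\right)$)
$K{\left(N,m \right)} = 3$
$C{\left(w \right)} = 3$
$Q{\left(h \right)} = 216 + h^{2} - 229 h$
$\frac{Q{\left(F{\left(5,5 \right)} \right)}}{C{\left(42 \right)}} = \frac{216 + 5^{2} - 1145}{3} = \left(216 + 25 - 1145\right) \frac{1}{3} = \left(-904\right) \frac{1}{3} = - \frac{904}{3}$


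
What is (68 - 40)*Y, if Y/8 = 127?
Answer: 28448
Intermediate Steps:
Y = 1016 (Y = 8*127 = 1016)
(68 - 40)*Y = (68 - 40)*1016 = 28*1016 = 28448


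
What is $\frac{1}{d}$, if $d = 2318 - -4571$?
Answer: $\frac{1}{6889} \approx 0.00014516$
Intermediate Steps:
$d = 6889$ ($d = 2318 + 4571 = 6889$)
$\frac{1}{d} = \frac{1}{6889}$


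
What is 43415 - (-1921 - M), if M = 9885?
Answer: 55221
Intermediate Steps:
43415 - (-1921 - M) = 43415 - (-1921 - 1*9885) = 43415 - (-1921 - 9885) = 43415 - 1*(-11806) = 43415 + 11806 = 55221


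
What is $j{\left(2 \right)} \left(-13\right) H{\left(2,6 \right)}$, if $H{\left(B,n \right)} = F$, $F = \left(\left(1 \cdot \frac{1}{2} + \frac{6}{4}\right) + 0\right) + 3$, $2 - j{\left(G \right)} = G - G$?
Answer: $-130$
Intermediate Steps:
$j{\left(G \right)} = 2$ ($j{\left(G \right)} = 2 - \left(G - G\right) = 2 - 0 = 2 + 0 = 2$)
$F = 5$ ($F = \left(\left(1 \cdot \frac{1}{2} + 6 \cdot \frac{1}{4}\right) + 0\right) + 3 = \left(\left(\frac{1}{2} + \frac{3}{2}\right) + 0\right) + 3 = \left(2 + 0\right) + 3 = 2 + 3 = 5$)
$H{\left(B,n \right)} = 5$
$j{\left(2 \right)} \left(-13\right) H{\left(2,6 \right)} = 2 \left(-13\right) 5 = \left(-26\right) 5 = -130$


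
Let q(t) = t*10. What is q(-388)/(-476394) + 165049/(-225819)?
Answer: -12958695931/17929802781 ≈ -0.72275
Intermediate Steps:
q(t) = 10*t
q(-388)/(-476394) + 165049/(-225819) = (10*(-388))/(-476394) + 165049/(-225819) = -3880*(-1/476394) + 165049*(-1/225819) = 1940/238197 - 165049/225819 = -12958695931/17929802781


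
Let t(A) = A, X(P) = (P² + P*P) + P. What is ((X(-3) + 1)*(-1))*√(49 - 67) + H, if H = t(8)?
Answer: 8 - 48*I*√2 ≈ 8.0 - 67.882*I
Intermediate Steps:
X(P) = P + 2*P² (X(P) = (P² + P²) + P = 2*P² + P = P + 2*P²)
H = 8
((X(-3) + 1)*(-1))*√(49 - 67) + H = ((-3*(1 + 2*(-3)) + 1)*(-1))*√(49 - 67) + 8 = ((-3*(1 - 6) + 1)*(-1))*√(-18) + 8 = ((-3*(-5) + 1)*(-1))*(3*I*√2) + 8 = ((15 + 1)*(-1))*(3*I*√2) + 8 = (16*(-1))*(3*I*√2) + 8 = -48*I*√2 + 8 = 8 - 48*I*√2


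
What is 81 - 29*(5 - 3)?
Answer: 23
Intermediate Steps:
81 - 29*(5 - 3) = 81 - 58 = 23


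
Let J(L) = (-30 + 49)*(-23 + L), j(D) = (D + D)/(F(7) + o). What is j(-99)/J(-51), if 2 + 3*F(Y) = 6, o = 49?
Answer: 297/106153 ≈ 0.0027978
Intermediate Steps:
F(Y) = 4/3 (F(Y) = -⅔ + (⅓)*6 = -⅔ + 2 = 4/3)
j(D) = 6*D/151 (j(D) = (D + D)/(4/3 + 49) = (2*D)/(151/3) = (2*D)*(3/151) = 6*D/151)
J(L) = -437 + 19*L (J(L) = 19*(-23 + L) = -437 + 19*L)
j(-99)/J(-51) = ((6/151)*(-99))/(-437 + 19*(-51)) = -594/(151*(-437 - 969)) = -594/151/(-1406) = -594/151*(-1/1406) = 297/106153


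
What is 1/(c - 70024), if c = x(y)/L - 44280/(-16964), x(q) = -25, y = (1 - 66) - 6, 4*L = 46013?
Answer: -195141133/13664053757382 ≈ -1.4281e-5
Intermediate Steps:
L = 46013/4 (L = (¼)*46013 = 46013/4 ≈ 11503.)
y = -71 (y = -65 - 6 = -71)
c = 508939810/195141133 (c = -25/46013/4 - 44280/(-16964) = -25*4/46013 - 44280*(-1/16964) = -100/46013 + 11070/4241 = 508939810/195141133 ≈ 2.6081)
1/(c - 70024) = 1/(508939810/195141133 - 70024) = 1/(-13664053757382/195141133) = -195141133/13664053757382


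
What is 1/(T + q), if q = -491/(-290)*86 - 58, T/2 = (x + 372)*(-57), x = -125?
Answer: -145/4070207 ≈ -3.5625e-5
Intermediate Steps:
T = -28158 (T = 2*((-125 + 372)*(-57)) = 2*(247*(-57)) = 2*(-14079) = -28158)
q = 12703/145 (q = -491*(-1/290)*86 - 58 = (491/290)*86 - 58 = 21113/145 - 58 = 12703/145 ≈ 87.607)
1/(T + q) = 1/(-28158 + 12703/145) = 1/(-4070207/145) = -145/4070207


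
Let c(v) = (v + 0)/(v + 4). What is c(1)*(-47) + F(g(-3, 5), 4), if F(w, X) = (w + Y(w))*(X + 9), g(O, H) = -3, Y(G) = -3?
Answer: -437/5 ≈ -87.400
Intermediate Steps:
F(w, X) = (-3 + w)*(9 + X) (F(w, X) = (w - 3)*(X + 9) = (-3 + w)*(9 + X))
c(v) = v/(4 + v)
c(1)*(-47) + F(g(-3, 5), 4) = (1/(4 + 1))*(-47) + (-27 - 3*4 + 9*(-3) + 4*(-3)) = (1/5)*(-47) + (-27 - 12 - 27 - 12) = (1*(⅕))*(-47) - 78 = (⅕)*(-47) - 78 = -47/5 - 78 = -437/5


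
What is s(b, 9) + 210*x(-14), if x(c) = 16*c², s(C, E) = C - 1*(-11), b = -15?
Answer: 658556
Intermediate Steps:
s(C, E) = 11 + C (s(C, E) = C + 11 = 11 + C)
s(b, 9) + 210*x(-14) = (11 - 15) + 210*(16*(-14)²) = -4 + 210*(16*196) = -4 + 210*3136 = -4 + 658560 = 658556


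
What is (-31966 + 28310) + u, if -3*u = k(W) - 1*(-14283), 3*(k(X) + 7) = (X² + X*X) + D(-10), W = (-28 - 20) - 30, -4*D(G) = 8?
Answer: -87898/9 ≈ -9766.4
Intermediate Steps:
D(G) = -2 (D(G) = -¼*8 = -2)
W = -78 (W = -48 - 30 = -78)
k(X) = -23/3 + 2*X²/3 (k(X) = -7 + ((X² + X*X) - 2)/3 = -7 + ((X² + X²) - 2)/3 = -7 + (2*X² - 2)/3 = -7 + (-2 + 2*X²)/3 = -7 + (-⅔ + 2*X²/3) = -23/3 + 2*X²/3)
u = -54994/9 (u = -((-23/3 + (⅔)*(-78)²) - 1*(-14283))/3 = -((-23/3 + (⅔)*6084) + 14283)/3 = -((-23/3 + 4056) + 14283)/3 = -(12145/3 + 14283)/3 = -⅓*54994/3 = -54994/9 ≈ -6110.4)
(-31966 + 28310) + u = (-31966 + 28310) - 54994/9 = -3656 - 54994/9 = -87898/9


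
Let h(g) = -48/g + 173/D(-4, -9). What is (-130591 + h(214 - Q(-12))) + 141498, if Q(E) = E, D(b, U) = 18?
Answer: 22203955/2034 ≈ 10916.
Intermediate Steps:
h(g) = 173/18 - 48/g (h(g) = -48/g + 173/18 = 173/18 - 48/g)
(-130591 + h(214 - Q(-12))) + 141498 = (-130591 + (173/18 - 48/(214 - 1*(-12)))) + 141498 = (-130591 + (173/18 - 48/(214 + 12))) + 141498 = (-130591 + (173/18 - 48/226)) + 141498 = (-130591 + (173/18 - 48*1/226)) + 141498 = (-130591 + (173/18 - 24/113)) + 141498 = (-130591 + 19117/2034) + 141498 = -265602977/2034 + 141498 = 22203955/2034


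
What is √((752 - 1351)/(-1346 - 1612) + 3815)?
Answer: √33382121502/2958 ≈ 61.767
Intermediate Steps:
√((752 - 1351)/(-1346 - 1612) + 3815) = √(-599/(-2958) + 3815) = √(-599*(-1/2958) + 3815) = √(599/2958 + 3815) = √(11285369/2958) = √33382121502/2958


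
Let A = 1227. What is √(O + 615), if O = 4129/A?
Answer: √930966618/1227 ≈ 24.867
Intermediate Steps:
O = 4129/1227 ≈ 3.3651
√(O + 615) = √(4129/1227 + 615) = √(758734/1227) = √930966618/1227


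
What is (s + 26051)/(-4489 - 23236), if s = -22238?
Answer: -3813/27725 ≈ -0.13753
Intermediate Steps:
(s + 26051)/(-4489 - 23236) = (-22238 + 26051)/(-4489 - 23236) = 3813/(-27725) = 3813*(-1/27725) = -3813/27725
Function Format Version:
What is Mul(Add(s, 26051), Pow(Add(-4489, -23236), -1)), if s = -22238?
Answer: Rational(-3813, 27725) ≈ -0.13753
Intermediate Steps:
Mul(Add(s, 26051), Pow(Add(-4489, -23236), -1)) = Mul(Add(-22238, 26051), Pow(Add(-4489, -23236), -1)) = Mul(3813, Pow(-27725, -1)) = Mul(3813, Rational(-1, 27725)) = Rational(-3813, 27725)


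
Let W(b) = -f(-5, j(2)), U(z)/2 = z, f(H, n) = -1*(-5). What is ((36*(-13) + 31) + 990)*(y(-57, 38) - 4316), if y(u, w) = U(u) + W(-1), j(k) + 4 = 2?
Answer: -2452555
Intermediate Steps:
j(k) = -2 (j(k) = -4 + 2 = -2)
f(H, n) = 5
U(z) = 2*z
W(b) = -5 (W(b) = -1*5 = -5)
y(u, w) = -5 + 2*u (y(u, w) = 2*u - 5 = -5 + 2*u)
((36*(-13) + 31) + 990)*(y(-57, 38) - 4316) = ((36*(-13) + 31) + 990)*((-5 + 2*(-57)) - 4316) = ((-468 + 31) + 990)*((-5 - 114) - 4316) = (-437 + 990)*(-119 - 4316) = 553*(-4435) = -2452555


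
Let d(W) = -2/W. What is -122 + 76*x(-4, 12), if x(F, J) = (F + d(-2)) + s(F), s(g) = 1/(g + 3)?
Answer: -426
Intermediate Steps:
s(g) = 1/(3 + g)
x(F, J) = 1 + F + 1/(3 + F) (x(F, J) = (F - 2/(-2)) + 1/(3 + F) = (F - 2*(-½)) + 1/(3 + F) = (F + 1) + 1/(3 + F) = (1 + F) + 1/(3 + F) = 1 + F + 1/(3 + F))
-122 + 76*x(-4, 12) = -122 + 76*((1 + (1 - 4)*(3 - 4))/(3 - 4)) = -122 + 76*((1 - 3*(-1))/(-1)) = -122 + 76*(-(1 + 3)) = -122 + 76*(-1*4) = -122 + 76*(-4) = -122 - 304 = -426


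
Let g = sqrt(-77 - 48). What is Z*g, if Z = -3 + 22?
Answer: 95*I*sqrt(5) ≈ 212.43*I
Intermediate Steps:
Z = 19
g = 5*I*sqrt(5) (g = sqrt(-125) = 5*I*sqrt(5) ≈ 11.18*I)
Z*g = 19*(5*I*sqrt(5)) = 95*I*sqrt(5)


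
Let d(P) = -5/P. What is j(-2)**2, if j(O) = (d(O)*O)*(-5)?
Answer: 625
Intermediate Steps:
j(O) = 25 (j(O) = ((-5/O)*O)*(-5) = -5*(-5) = 25)
j(-2)**2 = 25**2 = 625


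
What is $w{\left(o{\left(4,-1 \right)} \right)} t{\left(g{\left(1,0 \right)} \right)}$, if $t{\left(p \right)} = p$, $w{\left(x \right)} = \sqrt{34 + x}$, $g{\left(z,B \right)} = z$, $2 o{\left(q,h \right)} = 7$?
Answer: $\frac{5 \sqrt{6}}{2} \approx 6.1237$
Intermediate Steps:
$o{\left(q,h \right)} = \frac{7}{2}$ ($o{\left(q,h \right)} = \frac{1}{2} \cdot 7 = \frac{7}{2}$)
$w{\left(o{\left(4,-1 \right)} \right)} t{\left(g{\left(1,0 \right)} \right)} = \sqrt{34 + \frac{7}{2}} \cdot 1 = \sqrt{\frac{75}{2}} \cdot 1 = \frac{5 \sqrt{6}}{2} \cdot 1 = \frac{5 \sqrt{6}}{2}$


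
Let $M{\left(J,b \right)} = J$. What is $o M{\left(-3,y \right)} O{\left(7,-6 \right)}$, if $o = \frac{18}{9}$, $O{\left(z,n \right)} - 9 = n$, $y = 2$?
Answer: $-18$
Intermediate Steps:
$O{\left(z,n \right)} = 9 + n$
$o = 2$ ($o = 18 \cdot \frac{1}{9} = 2$)
$o M{\left(-3,y \right)} O{\left(7,-6 \right)} = 2 \left(-3\right) \left(9 - 6\right) = \left(-6\right) 3 = -18$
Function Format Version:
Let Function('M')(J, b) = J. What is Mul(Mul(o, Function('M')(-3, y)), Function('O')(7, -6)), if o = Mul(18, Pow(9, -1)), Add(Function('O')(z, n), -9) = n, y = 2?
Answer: -18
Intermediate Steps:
Function('O')(z, n) = Add(9, n)
o = 2 (o = Mul(18, Rational(1, 9)) = 2)
Mul(Mul(o, Function('M')(-3, y)), Function('O')(7, -6)) = Mul(Mul(2, -3), Add(9, -6)) = Mul(-6, 3) = -18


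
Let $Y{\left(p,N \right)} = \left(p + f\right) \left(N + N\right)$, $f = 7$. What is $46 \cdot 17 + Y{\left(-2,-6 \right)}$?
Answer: $722$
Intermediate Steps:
$Y{\left(p,N \right)} = 2 N \left(7 + p\right)$ ($Y{\left(p,N \right)} = \left(p + 7\right) \left(N + N\right) = \left(7 + p\right) 2 N = 2 N \left(7 + p\right)$)
$46 \cdot 17 + Y{\left(-2,-6 \right)} = 46 \cdot 17 + 2 \left(-6\right) \left(7 - 2\right) = 782 + 2 \left(-6\right) 5 = 782 - 60 = 722$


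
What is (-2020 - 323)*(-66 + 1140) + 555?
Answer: -2515827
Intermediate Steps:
(-2020 - 323)*(-66 + 1140) + 555 = -2343*1074 + 555 = -2516382 + 555 = -2515827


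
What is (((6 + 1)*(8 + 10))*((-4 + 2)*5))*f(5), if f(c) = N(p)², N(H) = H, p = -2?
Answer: -5040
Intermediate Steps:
f(c) = 4 (f(c) = (-2)² = 4)
(((6 + 1)*(8 + 10))*((-4 + 2)*5))*f(5) = (((6 + 1)*(8 + 10))*((-4 + 2)*5))*4 = ((7*18)*(-2*5))*4 = (126*(-10))*4 = -1260*4 = -5040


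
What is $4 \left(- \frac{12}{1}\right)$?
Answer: $-48$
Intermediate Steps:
$4 \left(- \frac{12}{1}\right) = 4 \left(\left(-12\right) 1\right) = 4 \left(-12\right) = -48$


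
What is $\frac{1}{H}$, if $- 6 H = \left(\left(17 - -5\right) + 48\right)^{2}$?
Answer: $- \frac{3}{2450} \approx -0.0012245$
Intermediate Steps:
$H = - \frac{2450}{3}$ ($H = - \frac{\left(\left(17 - -5\right) + 48\right)^{2}}{6} = - \frac{\left(\left(17 + 5\right) + 48\right)^{2}}{6} = - \frac{\left(22 + 48\right)^{2}}{6} = - \frac{70^{2}}{6} = \left(- \frac{1}{6}\right) 4900 = - \frac{2450}{3} \approx -816.67$)
$\frac{1}{H} = \frac{1}{- \frac{2450}{3}} = - \frac{3}{2450}$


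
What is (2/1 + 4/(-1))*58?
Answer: -116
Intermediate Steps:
(2/1 + 4/(-1))*58 = (2*1 + 4*(-1))*58 = (2 - 4)*58 = -2*58 = -116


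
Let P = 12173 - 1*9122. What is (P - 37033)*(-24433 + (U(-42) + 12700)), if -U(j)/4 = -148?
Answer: 378593462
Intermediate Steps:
U(j) = 592 (U(j) = -4*(-148) = 592)
P = 3051 (P = 12173 - 9122 = 3051)
(P - 37033)*(-24433 + (U(-42) + 12700)) = (3051 - 37033)*(-24433 + (592 + 12700)) = -33982*(-24433 + 13292) = -33982*(-11141) = 378593462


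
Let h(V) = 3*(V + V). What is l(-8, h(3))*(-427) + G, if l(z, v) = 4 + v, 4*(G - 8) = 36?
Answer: -9377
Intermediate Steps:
h(V) = 6*V (h(V) = 3*(2*V) = 6*V)
G = 17 (G = 8 + (¼)*36 = 8 + 9 = 17)
l(-8, h(3))*(-427) + G = (4 + 6*3)*(-427) + 17 = (4 + 18)*(-427) + 17 = 22*(-427) + 17 = -9394 + 17 = -9377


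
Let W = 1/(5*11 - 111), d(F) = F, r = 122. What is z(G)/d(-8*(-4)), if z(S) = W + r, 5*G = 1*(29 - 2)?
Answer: 6831/1792 ≈ 3.8119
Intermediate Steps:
G = 27/5 (G = (1*(29 - 2))/5 = (1*27)/5 = (⅕)*27 = 27/5 ≈ 5.4000)
W = -1/56 (W = 1/(55 - 111) = 1/(-56) = -1/56 ≈ -0.017857)
z(S) = 6831/56 (z(S) = -1/56 + 122 = 6831/56)
z(G)/d(-8*(-4)) = 6831/(56*((-8*(-4)))) = (6831/56)/32 = (6831/56)*(1/32) = 6831/1792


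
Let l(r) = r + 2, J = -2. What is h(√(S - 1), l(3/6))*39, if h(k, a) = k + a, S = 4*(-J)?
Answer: 195/2 + 39*√7 ≈ 200.68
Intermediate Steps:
l(r) = 2 + r
S = 8 (S = 4*(-1*(-2)) = 4*2 = 8)
h(k, a) = a + k
h(√(S - 1), l(3/6))*39 = ((2 + 3/6) + √(8 - 1))*39 = ((2 + 3*(⅙)) + √7)*39 = ((2 + ½) + √7)*39 = (5/2 + √7)*39 = 195/2 + 39*√7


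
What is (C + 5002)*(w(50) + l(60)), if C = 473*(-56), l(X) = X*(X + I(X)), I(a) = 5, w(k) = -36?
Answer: -83021904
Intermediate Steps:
l(X) = X*(5 + X) (l(X) = X*(X + 5) = X*(5 + X))
C = -26488
(C + 5002)*(w(50) + l(60)) = (-26488 + 5002)*(-36 + 60*(5 + 60)) = -21486*(-36 + 60*65) = -21486*(-36 + 3900) = -21486*3864 = -83021904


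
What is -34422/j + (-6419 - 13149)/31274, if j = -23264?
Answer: 155320919/181889584 ≈ 0.85393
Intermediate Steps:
-34422/j + (-6419 - 13149)/31274 = -34422/(-23264) + (-6419 - 13149)/31274 = -34422*(-1/23264) - 19568*1/31274 = 17211/11632 - 9784/15637 = 155320919/181889584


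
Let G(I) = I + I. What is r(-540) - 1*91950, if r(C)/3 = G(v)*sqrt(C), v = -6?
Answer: -91950 - 216*I*sqrt(15) ≈ -91950.0 - 836.56*I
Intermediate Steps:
G(I) = 2*I
r(C) = -36*sqrt(C) (r(C) = 3*((2*(-6))*sqrt(C)) = 3*(-12*sqrt(C)) = -36*sqrt(C))
r(-540) - 1*91950 = -216*I*sqrt(15) - 1*91950 = -216*I*sqrt(15) - 91950 = -91950 - 216*I*sqrt(15)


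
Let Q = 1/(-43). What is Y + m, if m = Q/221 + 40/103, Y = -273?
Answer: -266834840/978809 ≈ -272.61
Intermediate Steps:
Q = -1/43 ≈ -0.023256
m = 380017/978809 (m = -1/43/221 + 40/103 = -1/43*1/221 + 40*(1/103) = -1/9503 + 40/103 = 380017/978809 ≈ 0.38824)
Y + m = -273 + 380017/978809 = -266834840/978809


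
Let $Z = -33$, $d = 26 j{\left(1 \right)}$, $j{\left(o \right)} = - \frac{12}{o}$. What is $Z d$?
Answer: $10296$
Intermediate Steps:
$d = -312$ ($d = 26 \left(- \frac{12}{1}\right) = 26 \left(\left(-12\right) 1\right) = 26 \left(-12\right) = -312$)
$Z d = \left(-33\right) \left(-312\right) = 10296$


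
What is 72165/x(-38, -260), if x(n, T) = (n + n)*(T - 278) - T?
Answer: 24055/13716 ≈ 1.7538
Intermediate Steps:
x(n, T) = -T + 2*n*(-278 + T) (x(n, T) = (2*n)*(-278 + T) - T = 2*n*(-278 + T) - T = -T + 2*n*(-278 + T))
72165/x(-38, -260) = 72165/(-1*(-260) - 556*(-38) + 2*(-260)*(-38)) = 72165/(260 + 21128 + 19760) = 72165/41148 = 72165*(1/41148) = 24055/13716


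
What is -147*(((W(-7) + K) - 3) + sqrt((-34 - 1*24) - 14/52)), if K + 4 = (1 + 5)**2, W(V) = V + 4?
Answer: -3822 - 147*I*sqrt(39390)/26 ≈ -3822.0 - 1122.1*I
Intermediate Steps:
W(V) = 4 + V
K = 32 (K = -4 + (1 + 5)**2 = -4 + 6**2 = -4 + 36 = 32)
-147*(((W(-7) + K) - 3) + sqrt((-34 - 1*24) - 14/52)) = -147*((((4 - 7) + 32) - 3) + sqrt((-34 - 1*24) - 14/52)) = -147*(((-3 + 32) - 3) + sqrt((-34 - 24) - 14*1/52)) = -147*((29 - 3) + sqrt(-58 - 7/26)) = -147*(26 + sqrt(-1515/26)) = -147*(26 + I*sqrt(39390)/26) = -3822 - 147*I*sqrt(39390)/26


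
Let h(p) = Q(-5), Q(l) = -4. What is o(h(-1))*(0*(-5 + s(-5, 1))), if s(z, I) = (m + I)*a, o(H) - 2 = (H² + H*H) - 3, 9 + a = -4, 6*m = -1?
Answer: 0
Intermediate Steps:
m = -⅙ (m = (⅙)*(-1) = -⅙ ≈ -0.16667)
h(p) = -4
a = -13 (a = -9 - 4 = -13)
o(H) = -1 + 2*H² (o(H) = 2 + ((H² + H*H) - 3) = 2 + ((H² + H²) - 3) = 2 + (2*H² - 3) = 2 + (-3 + 2*H²) = -1 + 2*H²)
s(z, I) = 13/6 - 13*I (s(z, I) = (-⅙ + I)*(-13) = 13/6 - 13*I)
o(h(-1))*(0*(-5 + s(-5, 1))) = (-1 + 2*(-4)²)*(0*(-5 + (13/6 - 13*1))) = (-1 + 2*16)*(0*(-5 + (13/6 - 13))) = (-1 + 32)*(0*(-5 - 65/6)) = 31*(0*(-95/6)) = 31*0 = 0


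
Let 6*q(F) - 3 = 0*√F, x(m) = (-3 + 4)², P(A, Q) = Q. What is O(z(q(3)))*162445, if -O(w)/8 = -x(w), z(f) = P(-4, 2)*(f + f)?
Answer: 1299560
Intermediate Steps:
x(m) = 1 (x(m) = 1² = 1)
q(F) = ½ (q(F) = ½ + (0*√F)/6 = ½ + (⅙)*0 = ½ + 0 = ½)
z(f) = 4*f (z(f) = 2*(f + f) = 2*(2*f) = 4*f)
O(w) = 8 (O(w) = -(-8) = -8*(-1) = 8)
O(z(q(3)))*162445 = 8*162445 = 1299560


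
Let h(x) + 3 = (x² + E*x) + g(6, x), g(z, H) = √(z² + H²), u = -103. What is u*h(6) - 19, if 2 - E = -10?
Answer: -10834 - 618*√2 ≈ -11708.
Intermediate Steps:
g(z, H) = √(H² + z²)
E = 12 (E = 2 - 1*(-10) = 2 + 10 = 12)
h(x) = -3 + x² + √(36 + x²) + 12*x (h(x) = -3 + ((x² + 12*x) + √(x² + 6²)) = -3 + ((x² + 12*x) + √(x² + 36)) = -3 + ((x² + 12*x) + √(36 + x²)) = -3 + (x² + √(36 + x²) + 12*x) = -3 + x² + √(36 + x²) + 12*x)
u*h(6) - 19 = -103*(-3 + 6² + √(36 + 6²) + 12*6) - 19 = -103*(-3 + 36 + √(36 + 36) + 72) - 19 = -103*(-3 + 36 + √72 + 72) - 19 = -103*(-3 + 36 + 6*√2 + 72) - 19 = -103*(105 + 6*√2) - 19 = (-10815 - 618*√2) - 19 = -10834 - 618*√2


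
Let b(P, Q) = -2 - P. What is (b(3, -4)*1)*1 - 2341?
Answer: -2346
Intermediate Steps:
(b(3, -4)*1)*1 - 2341 = ((-2 - 1*3)*1)*1 - 2341 = ((-2 - 3)*1)*1 - 2341 = -5*1*1 - 2341 = -5*1 - 2341 = -5 - 2341 = -2346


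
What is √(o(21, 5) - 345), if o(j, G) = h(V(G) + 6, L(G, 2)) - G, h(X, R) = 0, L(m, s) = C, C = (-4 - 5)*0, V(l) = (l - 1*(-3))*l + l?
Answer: 5*I*√14 ≈ 18.708*I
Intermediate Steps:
V(l) = l + l*(3 + l) (V(l) = (l + 3)*l + l = (3 + l)*l + l = l*(3 + l) + l = l + l*(3 + l))
C = 0 (C = -9*0 = 0)
L(m, s) = 0
o(j, G) = -G (o(j, G) = 0 - G = -G)
√(o(21, 5) - 345) = √(-1*5 - 345) = √(-5 - 345) = √(-350) = 5*I*√14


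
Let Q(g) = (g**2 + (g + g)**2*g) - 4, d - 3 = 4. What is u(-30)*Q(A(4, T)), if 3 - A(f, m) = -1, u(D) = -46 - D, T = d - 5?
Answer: -4288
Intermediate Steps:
d = 7 (d = 3 + 4 = 7)
T = 2 (T = 7 - 5 = 2)
A(f, m) = 4 (A(f, m) = 3 - 1*(-1) = 3 + 1 = 4)
Q(g) = -4 + g**2 + 4*g**3 (Q(g) = (g**2 + (2*g)**2*g) - 4 = (g**2 + (4*g**2)*g) - 4 = (g**2 + 4*g**3) - 4 = -4 + g**2 + 4*g**3)
u(-30)*Q(A(4, T)) = (-46 - 1*(-30))*(-4 + 4**2 + 4*4**3) = (-46 + 30)*(-4 + 16 + 4*64) = -16*(-4 + 16 + 256) = -16*268 = -4288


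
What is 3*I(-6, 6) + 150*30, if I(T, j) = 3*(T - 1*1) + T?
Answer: 4419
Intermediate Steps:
I(T, j) = -3 + 4*T (I(T, j) = 3*(T - 1) + T = 3*(-1 + T) + T = (-3 + 3*T) + T = -3 + 4*T)
3*I(-6, 6) + 150*30 = 3*(-3 + 4*(-6)) + 150*30 = 3*(-3 - 24) + 4500 = 3*(-27) + 4500 = -81 + 4500 = 4419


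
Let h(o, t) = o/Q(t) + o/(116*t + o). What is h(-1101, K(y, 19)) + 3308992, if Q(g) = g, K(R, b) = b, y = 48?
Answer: 69345310022/20957 ≈ 3.3089e+6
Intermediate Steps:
h(o, t) = o/t + o/(o + 116*t) (h(o, t) = o/t + o/(116*t + o) = o/t + o/(o + 116*t))
h(-1101, K(y, 19)) + 3308992 = -1101*(-1101 + 117*19)/(19*(-1101 + 116*19)) + 3308992 = -1101*1/19*(-1101 + 2223)/(-1101 + 2204) + 3308992 = -1101*1/19*1122/1103 + 3308992 = -1101*1/19*1/1103*1122 + 3308992 = -1235322/20957 + 3308992 = 69345310022/20957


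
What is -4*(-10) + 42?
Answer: 82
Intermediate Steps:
-4*(-10) + 42 = 40 + 42 = 82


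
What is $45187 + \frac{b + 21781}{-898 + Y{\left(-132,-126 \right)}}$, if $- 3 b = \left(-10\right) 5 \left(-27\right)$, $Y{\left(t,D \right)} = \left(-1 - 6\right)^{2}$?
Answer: $\frac{38342432}{849} \approx 45162.0$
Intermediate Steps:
$Y{\left(t,D \right)} = 49$ ($Y{\left(t,D \right)} = \left(-7\right)^{2} = 49$)
$b = -450$ ($b = - \frac{\left(-10\right) 5 \left(-27\right)}{3} = - \frac{\left(-50\right) \left(-27\right)}{3} = \left(- \frac{1}{3}\right) 1350 = -450$)
$45187 + \frac{b + 21781}{-898 + Y{\left(-132,-126 \right)}} = 45187 + \frac{-450 + 21781}{-898 + 49} = 45187 + \frac{21331}{-849} = 45187 + 21331 \left(- \frac{1}{849}\right) = 45187 - \frac{21331}{849} = \frac{38342432}{849}$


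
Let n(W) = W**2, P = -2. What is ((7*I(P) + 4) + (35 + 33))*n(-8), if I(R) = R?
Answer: 3712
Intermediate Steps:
((7*I(P) + 4) + (35 + 33))*n(-8) = ((7*(-2) + 4) + (35 + 33))*(-8)**2 = ((-14 + 4) + 68)*64 = (-10 + 68)*64 = 58*64 = 3712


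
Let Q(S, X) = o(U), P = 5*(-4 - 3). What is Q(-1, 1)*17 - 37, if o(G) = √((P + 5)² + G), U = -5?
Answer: -37 + 17*√895 ≈ 471.58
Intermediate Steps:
P = -35 (P = 5*(-7) = -35)
o(G) = √(900 + G) (o(G) = √((-35 + 5)² + G) = √((-30)² + G) = √(900 + G))
Q(S, X) = √895 (Q(S, X) = √(900 - 5) = √895)
Q(-1, 1)*17 - 37 = √895*17 - 37 = 17*√895 - 37 = -37 + 17*√895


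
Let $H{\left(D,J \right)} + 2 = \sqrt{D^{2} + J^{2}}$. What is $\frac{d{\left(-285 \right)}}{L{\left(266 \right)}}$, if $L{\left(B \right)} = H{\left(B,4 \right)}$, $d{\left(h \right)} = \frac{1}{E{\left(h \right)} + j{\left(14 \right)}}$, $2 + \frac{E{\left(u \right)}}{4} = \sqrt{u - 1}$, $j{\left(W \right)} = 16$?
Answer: $- \frac{1}{8 \left(1 - \sqrt{17693}\right) \left(2 + i \sqrt{286}\right)} \approx 6.5301 \cdot 10^{-6} - 5.5217 \cdot 10^{-5} i$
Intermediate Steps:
$E{\left(u \right)} = -8 + 4 \sqrt{-1 + u}$ ($E{\left(u \right)} = -8 + 4 \sqrt{u - 1} = -8 + 4 \sqrt{-1 + u}$)
$d{\left(h \right)} = \frac{1}{8 + 4 \sqrt{-1 + h}}$ ($d{\left(h \right)} = \frac{1}{\left(-8 + 4 \sqrt{-1 + h}\right) + 16} = \frac{1}{8 + 4 \sqrt{-1 + h}}$)
$H{\left(D,J \right)} = -2 + \sqrt{D^{2} + J^{2}}$
$L{\left(B \right)} = -2 + \sqrt{16 + B^{2}}$ ($L{\left(B \right)} = -2 + \sqrt{B^{2} + 4^{2}} = -2 + \sqrt{B^{2} + 16} = -2 + \sqrt{16 + B^{2}}$)
$\frac{d{\left(-285 \right)}}{L{\left(266 \right)}} = \frac{\frac{1}{4} \frac{1}{2 + \sqrt{-1 - 285}}}{-2 + \sqrt{16 + 266^{2}}} = \frac{\frac{1}{4} \frac{1}{2 + \sqrt{-286}}}{-2 + \sqrt{16 + 70756}} = \frac{\frac{1}{4} \frac{1}{2 + i \sqrt{286}}}{-2 + \sqrt{70772}} = \frac{\frac{1}{4} \frac{1}{2 + i \sqrt{286}}}{-2 + 2 \sqrt{17693}} = \frac{1}{4 \left(-2 + 2 \sqrt{17693}\right) \left(2 + i \sqrt{286}\right)}$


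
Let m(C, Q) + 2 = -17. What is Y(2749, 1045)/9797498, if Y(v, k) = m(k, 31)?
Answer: -19/9797498 ≈ -1.9393e-6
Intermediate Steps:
m(C, Q) = -19 (m(C, Q) = -2 - 17 = -19)
Y(v, k) = -19
Y(2749, 1045)/9797498 = -19/9797498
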